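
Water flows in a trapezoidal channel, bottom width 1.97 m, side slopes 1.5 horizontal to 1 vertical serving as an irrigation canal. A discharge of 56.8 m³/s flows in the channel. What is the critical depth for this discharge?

y_c = 2.54 m

At critical depth, Q² T / (g A³) = 1, i.e. A³/T = Q²/g = 56.8²/9.81 = 328.9.
Trying y = 2.85 m: A³/T = 535.9 — high.
Trying y = 1.83 m: A³/T = 86.11 — low.
Trying y = 2.54 m: A³/T = 330 — ≈ 328.9.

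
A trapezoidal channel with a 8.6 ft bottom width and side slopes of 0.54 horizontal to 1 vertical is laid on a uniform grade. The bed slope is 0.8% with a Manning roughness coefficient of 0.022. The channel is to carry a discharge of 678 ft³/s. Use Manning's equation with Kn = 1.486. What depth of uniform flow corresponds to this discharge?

Manning's equation rearranged: A R^(2/3) = nQ / (1.486·√S) = 0.022 × 678 / (1.486 × √0.008) = 112.2.
Trying y = 4.4 ft: A R^(2/3) = 91.23 — low.
Trying y = 6.36 ft: A R^(2/3) = 170.3 — high.
Trying y = 4.98 ft: A R^(2/3) = 112.3 — matches.

y_n = 4.98 ft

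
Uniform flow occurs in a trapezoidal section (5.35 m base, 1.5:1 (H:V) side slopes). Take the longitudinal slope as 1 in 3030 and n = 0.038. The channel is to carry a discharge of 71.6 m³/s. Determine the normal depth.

y_n = 5.42 m

Manning's equation rearranged: A R^(2/3) = nQ / (1·√S) = 0.038 × 71.6 / (√0.00033) = 149.8.
Try y = 6.86 m: A R^(2/3) = 250.4 — high.
Try y = 5.42 m: A R^(2/3) = 149.8 — close enough.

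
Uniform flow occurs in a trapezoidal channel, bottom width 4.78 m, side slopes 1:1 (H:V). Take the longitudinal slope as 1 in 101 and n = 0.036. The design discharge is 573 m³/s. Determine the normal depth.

y_n = 7.39 m

Manning's equation rearranged: A R^(2/3) = nQ / (1·√S) = 0.036 × 573 / (√0.009901) = 207.3.
At y = 8.81 m: A R^(2/3) = 303.3 — over.
At y = 5.42 m: A R^(2/3) = 108.5 — short.
At y = 7.39 m: A R^(2/3) = 207.4 — ≈ 207.3.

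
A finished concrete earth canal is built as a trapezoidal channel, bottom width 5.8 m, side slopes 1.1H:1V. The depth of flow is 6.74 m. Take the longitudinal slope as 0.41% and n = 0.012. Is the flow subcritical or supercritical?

supercritical

With bottom width b = 5.8 m and side slope z = 1.1: A = (b + zy)y = (5.8 + 1.1×6.74)×6.74 = 89.06 m²; P = b + 2y√(1+z²) = 5.8 + 2×6.74×1.487 = 25.84 m.
Hydraulic radius R = A/P = 89.06/25.84 = 3.447 m.
V = (1/n) R^(2/3) √S = (1/0.012) × 3.447^(2/3) × √0.0041 = 12.18 m/s. Hydraulic depth D_h = A/T = 89.06/20.63 = 4.318 m.
Froude number Fr = V/√(g·D_h) = 12.18/√(9.81×4.318) = 1.87, which is greater than 1, so the flow is supercritical.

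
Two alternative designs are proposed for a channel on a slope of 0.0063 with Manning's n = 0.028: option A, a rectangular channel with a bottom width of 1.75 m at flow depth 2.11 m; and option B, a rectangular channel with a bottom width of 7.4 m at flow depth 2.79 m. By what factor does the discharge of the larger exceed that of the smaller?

Channel A: Flow area A = b·y = 1.75 × 2.11 = 3.692 m². Wetted perimeter P = b + 2y = 1.75 + 2×2.11 = 5.97 m. Hydraulic radius R = A/P = 3.692/5.97 = 0.6185 m. Q_A = (1/0.028)·3.692·0.6185^(2/3)·√0.0063 = 7.599 m³/s.
Channel B: Flow area A = b·y = 7.4 × 2.79 = 20.65 m². Wetted perimeter P = b + 2y = 7.4 + 2×2.79 = 12.98 m. Hydraulic radius R = A/P = 20.65/12.98 = 1.591 m. Q_B = (1/0.028)·20.65·1.591^(2/3)·√0.0063 = 79.75 m³/s.
The larger discharge is 79.75 m³/s and the smaller is 7.599 m³/s; the ratio is 10.5.

10.5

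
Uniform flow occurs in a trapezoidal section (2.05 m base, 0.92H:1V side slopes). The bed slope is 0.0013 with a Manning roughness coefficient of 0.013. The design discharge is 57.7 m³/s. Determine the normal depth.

Manning's equation rearranged: A R^(2/3) = nQ / (1·√S) = 0.013 × 57.7 / (√0.0013) = 20.8.
At y = 3.55 m: A R^(2/3) = 25.96 — too large.
At y = 2.77 m: A R^(2/3) = 15.4 — too small.
At y = 3.2 m: A R^(2/3) = 20.82 — close enough.

y_n = 3.2 m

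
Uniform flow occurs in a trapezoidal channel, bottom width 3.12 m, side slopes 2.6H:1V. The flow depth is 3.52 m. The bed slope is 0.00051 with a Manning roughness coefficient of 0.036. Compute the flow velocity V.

V = 0.962 m/s

With bottom width b = 3.12 m and side slope z = 2.6: A = (b + zy)y = (3.12 + 2.6×3.52)×3.52 = 43.2 m²; P = b + 2y√(1+z²) = 3.12 + 2×3.52×2.786 = 22.73 m.
Hydraulic radius R = A/P = 43.2/22.73 = 1.9 m.
From Manning's equation, V = (1/n) R^(2/3) S^(1/2) = (1/0.036) × 1.9^(2/3) × 0.00051^(1/2) = 0.962 m/s.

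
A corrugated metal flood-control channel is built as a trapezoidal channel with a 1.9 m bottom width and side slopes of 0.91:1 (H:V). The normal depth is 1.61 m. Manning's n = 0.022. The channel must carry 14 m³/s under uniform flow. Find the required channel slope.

With bottom width b = 1.9 m and side slope z = 0.91: A = (b + zy)y = (1.9 + 0.91×1.61)×1.61 = 5.418 m²; P = b + 2y√(1+z²) = 1.9 + 2×1.61×1.352 = 6.254 m.
Hydraulic radius R = A/P = 5.418/6.254 = 0.8663 m.
From Manning's equation, S = [nQ / (1 A R^(2/3))]² = [0.022 × 14 / (1 × 5.418 × 0.8663^(2/3))]² = 0.00391.

S = 0.00391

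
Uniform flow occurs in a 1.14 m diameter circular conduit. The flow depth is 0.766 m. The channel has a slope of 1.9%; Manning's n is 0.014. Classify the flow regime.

supercritical

For a circular section of diameter D = 1.14 m at depth y = 0.766 m, the central angle is θ = 2 arccos(1 − 2y/D) = 3.844 rad. Then A = (D²/8)(θ − sin θ) = 0.7293 m² and P = Dθ/2 = 2.191 m.
Hydraulic radius R = A/P = 0.7293/2.191 = 0.3329 m.
V = (1/n) R^(2/3) √S = (1/0.014) × 0.3329^(2/3) × √0.019 = 4.729 m/s. Hydraulic depth D_h = A/T = 0.7293/1.07 = 0.6813 m.
Froude number Fr = V/√(g·D_h) = 4.729/√(9.81×0.6813) = 1.83, which is greater than 1, so the flow is supercritical.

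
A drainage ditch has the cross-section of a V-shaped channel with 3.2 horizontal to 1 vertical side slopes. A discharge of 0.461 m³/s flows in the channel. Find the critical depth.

At critical depth, Q² T / (g A³) = 1, i.e. A³/T = Q²/g = 0.461²/9.81 = 0.02166.
At y = 0.256 m: A³/T = 0.005629 — too small.
At y = 0.399 m: A³/T = 0.05178 — too large.
At y = 0.335 m: A³/T = 0.0216 — ≈ 0.02166.

y_c = 0.335 m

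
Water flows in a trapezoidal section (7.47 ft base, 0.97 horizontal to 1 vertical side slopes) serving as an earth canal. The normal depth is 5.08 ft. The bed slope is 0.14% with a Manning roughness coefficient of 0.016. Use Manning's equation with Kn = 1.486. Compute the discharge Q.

Q = 446 ft³/s

With bottom width b = 7.47 ft and side slope z = 0.97: A = (b + zy)y = (7.47 + 0.97×5.08)×5.08 = 62.98 ft²; P = b + 2y√(1+z²) = 7.47 + 2×5.08×1.393 = 21.62 ft.
Hydraulic radius R = A/P = 62.98/21.62 = 2.912 ft.
Manning's equation: Q = (1.486/n) A R^(2/3) S^(1/2) = (1.486/0.016) × 62.98 × 2.912^(2/3) × 0.0014^(1/2) = 446 ft³/s.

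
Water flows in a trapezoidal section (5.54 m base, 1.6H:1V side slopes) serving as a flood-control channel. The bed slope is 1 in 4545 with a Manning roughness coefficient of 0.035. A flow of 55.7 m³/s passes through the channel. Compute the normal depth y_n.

Manning's equation rearranged: A R^(2/3) = nQ / (1·√S) = 0.035 × 55.7 / (√0.00022) = 131.4.
Trying y = 5.84 m: A R^(2/3) = 186.9 — too large.
Trying y = 4.96 m: A R^(2/3) = 131.4 — matches.

y_n = 4.96 m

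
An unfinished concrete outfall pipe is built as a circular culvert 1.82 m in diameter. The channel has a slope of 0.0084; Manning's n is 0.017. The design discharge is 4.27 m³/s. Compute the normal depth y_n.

Manning's equation rearranged: A R^(2/3) = nQ / (1·√S) = 0.017 × 4.27 / (√0.0084) = 0.792.
Try y = 1.11 m: A R^(2/3) = 1.06 — high.
Try y = 0.926 m: A R^(2/3) = 0.7925 — ≈ 0.792.

y_n = 0.926 m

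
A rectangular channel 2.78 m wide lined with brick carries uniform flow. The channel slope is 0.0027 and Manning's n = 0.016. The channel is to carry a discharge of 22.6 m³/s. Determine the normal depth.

Manning's equation rearranged: A R^(2/3) = nQ / (1·√S) = 0.016 × 22.6 / (√0.0027) = 6.959.
Trying y = 3.03 m: A R^(2/3) = 8.157 — over.
Trying y = 1.98 m: A R^(2/3) = 4.809 — short.
Trying y = 2.66 m: A R^(2/3) = 6.959 — close enough.

y_n = 2.66 m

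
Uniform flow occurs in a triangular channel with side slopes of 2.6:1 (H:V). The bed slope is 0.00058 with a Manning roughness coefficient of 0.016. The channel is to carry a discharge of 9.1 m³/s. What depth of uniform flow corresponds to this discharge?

Manning's equation rearranged: A R^(2/3) = nQ / (1·√S) = 0.016 × 9.1 / (√0.00058) = 6.046.
Try y = 1.23 m: A R^(2/3) = 2.717 — low.
Try y = 1.93 m: A R^(2/3) = 9.032 — high.
Try y = 1.66 m: A R^(2/3) = 6.043 — close enough.

y_n = 1.66 m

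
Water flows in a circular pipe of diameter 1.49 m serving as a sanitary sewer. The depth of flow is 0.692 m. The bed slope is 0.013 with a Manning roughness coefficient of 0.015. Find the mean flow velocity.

For a circular section of diameter D = 1.49 m at depth y = 0.692 m, the central angle is θ = 2 arccos(1 − 2y/D) = 2.999 rad. Then A = (D²/8)(θ − sin θ) = 0.7929 m² and P = Dθ/2 = 2.234 m.
Hydraulic radius R = A/P = 0.7929/2.234 = 0.3549 m.
From Manning's equation, V = (1/n) R^(2/3) S^(1/2) = (1/0.015) × 0.3549^(2/3) × 0.013^(1/2) = 3.81 m/s.

V = 3.81 m/s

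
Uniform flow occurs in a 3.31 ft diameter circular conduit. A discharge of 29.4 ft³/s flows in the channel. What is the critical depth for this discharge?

At critical depth, Q² T / (g A³) = 1, i.e. A³/T = Q²/g = 29.4²/32.2 = 26.84.
At y = 2.12 ft: A³/T = 62.09 — too large.
At y = 1.47 ft: A³/T = 15.29 — too small.
At y = 1.7 ft: A³/T = 26.66 — ≈ 26.84.

y_c = 1.7 ft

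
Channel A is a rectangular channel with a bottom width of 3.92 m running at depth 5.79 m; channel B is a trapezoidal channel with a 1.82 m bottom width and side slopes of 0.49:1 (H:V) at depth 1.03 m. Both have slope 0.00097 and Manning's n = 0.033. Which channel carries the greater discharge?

channel A

Channel A: Flow area A = b·y = 3.92 × 5.79 = 22.7 m². Wetted perimeter P = b + 2y = 3.92 + 2×5.79 = 15.5 m. Hydraulic radius R = A/P = 22.7/15.5 = 1.464 m. Q_A = (1/0.033)·22.7·1.464^(2/3)·√0.00097 = 27.62 m³/s.
Channel B: With bottom width b = 1.82 m and side slope z = 0.49: A = (b + zy)y = (1.82 + 0.49×1.03)×1.03 = 2.394 m²; P = b + 2y√(1+z²) = 1.82 + 2×1.03×1.114 = 4.114 m. Hydraulic radius R = A/P = 2.394/4.114 = 0.582 m. Q_B = (1/0.033)·2.394·0.582^(2/3)·√0.00097 = 1.575 m³/s.
Q_A = 27.62 m³/s vs Q_B = 1.575 m³/s, so channel A carries more.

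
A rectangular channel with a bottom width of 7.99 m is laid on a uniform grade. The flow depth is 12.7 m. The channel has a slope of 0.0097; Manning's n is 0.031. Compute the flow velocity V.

Flow area A = b·y = 7.99 × 12.7 = 101.5 m². Wetted perimeter P = b + 2y = 7.99 + 2×12.7 = 33.39 m.
Hydraulic radius R = A/P = 101.5/33.39 = 3.039 m.
From Manning's equation, V = (1/n) R^(2/3) S^(1/2) = (1/0.031) × 3.039^(2/3) × 0.0097^(1/2) = 6.67 m/s.

V = 6.67 m/s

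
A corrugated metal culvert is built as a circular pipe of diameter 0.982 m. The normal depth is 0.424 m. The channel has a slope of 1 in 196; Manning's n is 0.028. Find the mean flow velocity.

For a circular section of diameter D = 0.982 m at depth y = 0.424 m, the central angle is θ = 2 arccos(1 − 2y/D) = 2.868 rad. Then A = (D²/8)(θ − sin θ) = 0.3131 m² and P = Dθ/2 = 1.408 m.
Hydraulic radius R = A/P = 0.3131/1.408 = 0.2224 m.
From Manning's equation, V = (1/n) R^(2/3) S^(1/2) = (1/0.028) × 0.2224^(2/3) × 0.005102^(1/2) = 0.936 m/s.

V = 0.936 m/s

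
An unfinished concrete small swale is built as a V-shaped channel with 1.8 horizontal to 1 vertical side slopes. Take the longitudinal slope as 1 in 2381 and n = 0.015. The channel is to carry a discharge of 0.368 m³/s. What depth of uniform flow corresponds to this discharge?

Manning's equation rearranged: A R^(2/3) = nQ / (1·√S) = 0.015 × 0.368 / (√0.00042) = 0.2694.
Trying y = 0.689 m: A R^(2/3) = 0.3839 — over.
Trying y = 0.521 m: A R^(2/3) = 0.1822 — short.
Trying y = 0.603 m: A R^(2/3) = 0.269 — close enough.

y_n = 0.603 m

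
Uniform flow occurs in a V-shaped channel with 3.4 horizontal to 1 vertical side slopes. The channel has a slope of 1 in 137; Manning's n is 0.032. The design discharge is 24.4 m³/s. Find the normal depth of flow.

y_n = 1.74 m

Manning's equation rearranged: A R^(2/3) = nQ / (1·√S) = 0.032 × 24.4 / (√0.007299) = 9.139.
Trying y = 1.45 m: A R^(2/3) = 5.612 — too small.
Trying y = 2.01 m: A R^(2/3) = 13.41 — too large.
Trying y = 1.74 m: A R^(2/3) = 9.125 — ≈ 9.139.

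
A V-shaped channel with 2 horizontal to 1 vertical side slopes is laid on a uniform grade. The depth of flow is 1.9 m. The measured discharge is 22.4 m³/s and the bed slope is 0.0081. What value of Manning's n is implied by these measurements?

n = 0.026

For a triangular section with side slope z = 2: A = zy² = 2×1.9² = 7.22 m²; P = 2y√(1+z²) = 2×1.9×2.236 = 8.497 m.
Hydraulic radius R = A/P = 7.22/8.497 = 0.8497 m.
Rearranging Manning's equation: n = (1/Q) A R^(2/3) S^(1/2) = (1/22.4) × 7.22 × 0.8497^(2/3) × √0.0081 = 0.026.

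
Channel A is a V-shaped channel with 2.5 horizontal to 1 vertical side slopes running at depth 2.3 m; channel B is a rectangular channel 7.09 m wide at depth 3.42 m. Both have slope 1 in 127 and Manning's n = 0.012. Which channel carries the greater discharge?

Channel A: For a triangular section with side slope z = 2.5: A = zy² = 2.5×2.3² = 13.22 m²; P = 2y√(1+z²) = 2×2.3×2.693 = 12.39 m. Hydraulic radius R = A/P = 13.22/12.39 = 1.068 m. Q_A = (1/0.012)·13.22·1.068^(2/3)·√0.007874 = 102.2 m³/s.
Channel B: Flow area A = b·y = 7.09 × 3.42 = 24.25 m². Wetted perimeter P = b + 2y = 7.09 + 2×3.42 = 13.93 m. Hydraulic radius R = A/P = 24.25/13.93 = 1.741 m. Q_B = (1/0.012)·24.25·1.741^(2/3)·√0.007874 = 259.5 m³/s.
Q_A = 102.2 m³/s vs Q_B = 259.5 m³/s, so channel B carries more.

channel B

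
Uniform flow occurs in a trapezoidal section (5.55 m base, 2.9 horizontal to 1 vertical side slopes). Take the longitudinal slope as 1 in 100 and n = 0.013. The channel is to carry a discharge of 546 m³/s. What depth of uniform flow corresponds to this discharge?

Manning's equation rearranged: A R^(2/3) = nQ / (1·√S) = 0.013 × 546 / (√0.01) = 70.98.
Trying y = 2.32 m: A R^(2/3) = 36.32 — low.
Trying y = 3.89 m: A R^(2/3) = 111.6 — high.
Trying y = 3.17 m: A R^(2/3) = 70.93 — matches.

y_n = 3.17 m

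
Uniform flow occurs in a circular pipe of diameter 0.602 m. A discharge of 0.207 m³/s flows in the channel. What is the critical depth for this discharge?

y_c = 0.294 m

At critical depth, Q² T / (g A³) = 1, i.e. A³/T = Q²/g = 0.207²/9.81 = 0.004368.
At y = 0.32 m: A³/T = 0.006049 — high.
At y = 0.217 m: A³/T = 0.001365 — low.
At y = 0.294 m: A³/T = 0.004376 — matches.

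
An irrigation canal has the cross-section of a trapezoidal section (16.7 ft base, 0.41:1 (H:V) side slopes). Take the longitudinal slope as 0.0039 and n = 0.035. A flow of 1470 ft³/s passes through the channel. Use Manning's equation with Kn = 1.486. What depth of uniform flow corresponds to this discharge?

Manning's equation rearranged: A R^(2/3) = nQ / (1.486·√S) = 0.035 × 1470 / (1.486 × √0.0039) = 554.4.
At y = 11.2 ft: A R^(2/3) = 772.4 — high.
At y = 8.01 ft: A R^(2/3) = 449.5 — low.
At y = 9.13 ft: A R^(2/3) = 554.7 — ≈ 554.4.

y_n = 9.13 ft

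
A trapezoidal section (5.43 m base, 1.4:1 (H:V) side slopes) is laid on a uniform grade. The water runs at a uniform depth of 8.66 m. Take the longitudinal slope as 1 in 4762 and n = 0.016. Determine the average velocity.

With bottom width b = 5.43 m and side slope z = 1.4: A = (b + zy)y = (5.43 + 1.4×8.66)×8.66 = 152 m²; P = b + 2y√(1+z²) = 5.43 + 2×8.66×1.72 = 35.23 m.
Hydraulic radius R = A/P = 152/35.23 = 4.315 m.
From Manning's equation, V = (1/n) R^(2/3) S^(1/2) = (1/0.016) × 4.315^(2/3) × 0.00021^(1/2) = 2.4 m/s.

V = 2.4 m/s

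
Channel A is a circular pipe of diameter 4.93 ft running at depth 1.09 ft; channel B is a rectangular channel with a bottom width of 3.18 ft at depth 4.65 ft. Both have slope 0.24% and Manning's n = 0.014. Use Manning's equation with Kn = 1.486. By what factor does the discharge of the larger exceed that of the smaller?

7.04

Channel A: For a circular section of diameter D = 4.93 ft at depth y = 1.09 ft, the central angle is θ = 2 arccos(1 − 2y/D) = 1.958 rad. Then A = (D²/8)(θ − sin θ) = 3.136 ft² and P = Dθ/2 = 4.827 ft. Hydraulic radius R = A/P = 3.136/4.827 = 0.6497 ft. Q_A = (1.486/0.014)·3.136·0.6497^(2/3)·√0.0024 = 12.23 ft³/s.
Channel B: Flow area A = b·y = 3.18 × 4.65 = 14.79 ft². Wetted perimeter P = b + 2y = 3.18 + 2×4.65 = 12.48 ft. Hydraulic radius R = A/P = 14.79/12.48 = 1.185 ft. Q_B = (1.486/0.014)·14.79·1.185^(2/3)·√0.0024 = 86.1 ft³/s.
The larger discharge is 86.1 ft³/s and the smaller is 12.23 ft³/s; the ratio is 7.04.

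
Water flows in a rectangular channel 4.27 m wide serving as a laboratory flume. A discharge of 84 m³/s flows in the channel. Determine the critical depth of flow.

y_c = 3.4 m

For a rectangular channel, critical depth y_c = (q²/g)^(1/3) where q = Q/b = 84/4.27 = 19.67 m²/s.
So y_c = (19.67²/9.81)^(1/3) = 3.4 m.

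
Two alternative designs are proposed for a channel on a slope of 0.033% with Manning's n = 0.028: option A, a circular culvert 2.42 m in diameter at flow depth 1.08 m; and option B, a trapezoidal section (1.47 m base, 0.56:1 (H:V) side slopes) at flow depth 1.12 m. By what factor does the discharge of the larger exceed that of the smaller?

Channel A: For a circular section of diameter D = 2.42 m at depth y = 1.08 m, the central angle is θ = 2 arccos(1 − 2y/D) = 2.926 rad. Then A = (D²/8)(θ − sin θ) = 1.986 m² and P = Dθ/2 = 3.541 m. Hydraulic radius R = A/P = 1.986/3.541 = 0.5608 m. Q_A = (1/0.028)·1.986·0.5608^(2/3)·√0.00033 = 0.8762 m³/s.
Channel B: With bottom width b = 1.47 m and side slope z = 0.56: A = (b + zy)y = (1.47 + 0.56×1.12)×1.12 = 2.349 m²; P = b + 2y√(1+z²) = 1.47 + 2×1.12×1.146 = 4.037 m. Hydraulic radius R = A/P = 2.349/4.037 = 0.5818 m. Q_B = (1/0.028)·2.349·0.5818^(2/3)·√0.00033 = 1.062 m³/s.
The larger discharge is 1.062 m³/s and the smaller is 0.8762 m³/s; the ratio is 1.21.

1.21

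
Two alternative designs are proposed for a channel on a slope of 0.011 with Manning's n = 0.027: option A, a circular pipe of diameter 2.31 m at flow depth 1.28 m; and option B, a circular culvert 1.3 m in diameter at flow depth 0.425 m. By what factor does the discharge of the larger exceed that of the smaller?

Channel A: For a circular section of diameter D = 2.31 m at depth y = 1.28 m, the central angle is θ = 2 arccos(1 − 2y/D) = 3.358 rad. Then A = (D²/8)(θ − sin θ) = 2.384 m² and P = Dθ/2 = 3.879 m. Hydraulic radius R = A/P = 2.384/3.879 = 0.6145 m. Q_A = (1/0.027)·2.384·0.6145^(2/3)·√0.011 = 6.693 m³/s.
Channel B: For a circular section of diameter D = 1.3 m at depth y = 0.425 m, the central angle is θ = 2 arccos(1 − 2y/D) = 2.435 rad. Then A = (D²/8)(θ − sin θ) = 0.3771 m² and P = Dθ/2 = 1.583 m. Hydraulic radius R = A/P = 0.3771/1.583 = 0.2383 m. Q_B = (1/0.027)·0.3771·0.2383^(2/3)·√0.011 = 0.5631 m³/s.
The larger discharge is 6.693 m³/s and the smaller is 0.5631 m³/s; the ratio is 11.9.

11.9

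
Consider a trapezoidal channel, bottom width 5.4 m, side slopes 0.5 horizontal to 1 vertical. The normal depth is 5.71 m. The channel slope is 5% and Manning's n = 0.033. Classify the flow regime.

supercritical

With bottom width b = 5.4 m and side slope z = 0.5: A = (b + zy)y = (5.4 + 0.5×5.71)×5.71 = 47.14 m²; P = b + 2y√(1+z²) = 5.4 + 2×5.71×1.118 = 18.17 m.
Hydraulic radius R = A/P = 47.14/18.17 = 2.594 m.
V = (1/n) R^(2/3) √S = (1/0.033) × 2.594^(2/3) × √0.05 = 12.79 m/s. Hydraulic depth D_h = A/T = 47.14/11.11 = 4.243 m.
Froude number Fr = V/√(g·D_h) = 12.79/√(9.81×4.243) = 1.98, which is greater than 1, so the flow is supercritical.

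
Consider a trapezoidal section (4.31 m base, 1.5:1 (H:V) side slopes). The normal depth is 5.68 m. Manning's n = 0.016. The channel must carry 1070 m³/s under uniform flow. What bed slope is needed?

S = 0.0131

With bottom width b = 4.31 m and side slope z = 1.5: A = (b + zy)y = (4.31 + 1.5×5.68)×5.68 = 72.87 m²; P = b + 2y√(1+z²) = 4.31 + 2×5.68×1.803 = 24.79 m.
Hydraulic radius R = A/P = 72.87/24.79 = 2.94 m.
From Manning's equation, S = [nQ / (1 A R^(2/3))]² = [0.016 × 1070 / (1 × 72.87 × 2.94^(2/3))]² = 0.0131.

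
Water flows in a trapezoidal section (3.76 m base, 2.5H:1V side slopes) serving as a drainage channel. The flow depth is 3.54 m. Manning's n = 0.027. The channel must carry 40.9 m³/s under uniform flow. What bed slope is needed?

With bottom width b = 3.76 m and side slope z = 2.5: A = (b + zy)y = (3.76 + 2.5×3.54)×3.54 = 44.64 m²; P = b + 2y√(1+z²) = 3.76 + 2×3.54×2.693 = 22.82 m.
Hydraulic radius R = A/P = 44.64/22.82 = 1.956 m.
From Manning's equation, S = [nQ / (1 A R^(2/3))]² = [0.027 × 40.9 / (1 × 44.64 × 1.956^(2/3))]² = 0.00025.

S = 0.00025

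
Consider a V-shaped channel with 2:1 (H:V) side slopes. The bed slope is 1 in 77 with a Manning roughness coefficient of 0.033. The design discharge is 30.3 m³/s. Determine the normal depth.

Manning's equation rearranged: A R^(2/3) = nQ / (1·√S) = 0.033 × 30.3 / (√0.01299) = 8.774.
Try y = 2.43 m: A R^(2/3) = 12.48 — too large.
Try y = 1.83 m: A R^(2/3) = 5.86 — too small.
Try y = 2.13 m: A R^(2/3) = 8.785 — ≈ 8.774.

y_n = 2.13 m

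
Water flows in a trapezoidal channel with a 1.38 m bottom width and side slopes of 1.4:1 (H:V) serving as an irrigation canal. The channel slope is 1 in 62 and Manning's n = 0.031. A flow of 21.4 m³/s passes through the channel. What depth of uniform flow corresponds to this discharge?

y_n = 1.61 m

Manning's equation rearranged: A R^(2/3) = nQ / (1·√S) = 0.031 × 21.4 / (√0.01613) = 5.224.
Try y = 1.17 m: A R^(2/3) = 2.658 — short.
Try y = 1.88 m: A R^(2/3) = 7.345 — over.
Try y = 1.61 m: A R^(2/3) = 5.231 — ≈ 5.224.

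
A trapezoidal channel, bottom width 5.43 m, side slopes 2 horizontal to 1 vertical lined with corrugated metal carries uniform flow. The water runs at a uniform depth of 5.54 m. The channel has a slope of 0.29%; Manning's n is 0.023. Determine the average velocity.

V = 4.9 m/s

With bottom width b = 5.43 m and side slope z = 2: A = (b + zy)y = (5.43 + 2×5.54)×5.54 = 91.47 m²; P = b + 2y√(1+z²) = 5.43 + 2×5.54×2.236 = 30.21 m.
Hydraulic radius R = A/P = 91.47/30.21 = 3.028 m.
From Manning's equation, V = (1/n) R^(2/3) S^(1/2) = (1/0.023) × 3.028^(2/3) × 0.0029^(1/2) = 4.9 m/s.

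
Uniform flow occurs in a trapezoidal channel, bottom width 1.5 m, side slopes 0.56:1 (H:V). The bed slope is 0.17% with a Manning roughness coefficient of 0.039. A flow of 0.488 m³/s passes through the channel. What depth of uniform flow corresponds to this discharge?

y_n = 0.522 m

Manning's equation rearranged: A R^(2/3) = nQ / (1·√S) = 0.039 × 0.488 / (√0.0017) = 0.4616.
At y = 0.437 m: A R^(2/3) = 0.3453 — low.
At y = 0.522 m: A R^(2/3) = 0.462 — matches.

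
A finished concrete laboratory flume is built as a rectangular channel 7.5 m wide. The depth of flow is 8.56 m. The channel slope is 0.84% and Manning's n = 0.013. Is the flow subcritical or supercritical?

Flow area A = b·y = 7.5 × 8.56 = 64.2 m². Wetted perimeter P = b + 2y = 7.5 + 2×8.56 = 24.62 m.
Hydraulic radius R = A/P = 64.2/24.62 = 2.608 m.
V = (1/n) R^(2/3) √S = (1/0.013) × 2.608^(2/3) × √0.0084 = 13.36 m/s. Hydraulic depth D_h = A/T = 64.2/7.5 = 8.56 m.
Froude number Fr = V/√(g·D_h) = 13.36/√(9.81×8.56) = 1.46, which is greater than 1, so the flow is supercritical.

supercritical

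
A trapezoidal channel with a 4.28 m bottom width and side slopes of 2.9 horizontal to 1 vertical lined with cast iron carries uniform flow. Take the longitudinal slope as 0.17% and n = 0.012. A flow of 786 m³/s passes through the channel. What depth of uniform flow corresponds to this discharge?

y_n = 5.51 m

Manning's equation rearranged: A R^(2/3) = nQ / (1·√S) = 0.012 × 786 / (√0.0017) = 228.8.
Try y = 3.9 m: A R^(2/3) = 101.5 — low.
Try y = 6.68 m: A R^(2/3) = 363.6 — high.
Try y = 5.51 m: A R^(2/3) = 228.6 — matches.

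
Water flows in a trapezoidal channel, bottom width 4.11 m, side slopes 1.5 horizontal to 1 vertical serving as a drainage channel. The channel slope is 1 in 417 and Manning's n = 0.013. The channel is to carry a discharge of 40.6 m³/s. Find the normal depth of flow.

Manning's equation rearranged: A R^(2/3) = nQ / (1·√S) = 0.013 × 40.6 / (√0.002398) = 10.78.
At y = 1.76 m: A R^(2/3) = 12.94 — high.
At y = 1.6 m: A R^(2/3) = 10.79 — ≈ 10.78.

y_n = 1.6 m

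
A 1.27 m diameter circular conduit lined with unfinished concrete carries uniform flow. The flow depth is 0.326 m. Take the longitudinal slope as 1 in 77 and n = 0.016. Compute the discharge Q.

For a circular section of diameter D = 1.27 m at depth y = 0.326 m, the central angle is θ = 2 arccos(1 − 2y/D) = 2.125 rad. Then A = (D²/8)(θ − sin θ) = 0.257 m² and P = Dθ/2 = 1.349 m.
Hydraulic radius R = A/P = 0.257/1.349 = 0.1905 m.
Manning's equation: Q = (1/n) A R^(2/3) S^(1/2) = (1/0.016) × 0.257 × 0.1905^(2/3) × 0.01299^(1/2) = 0.606 m³/s.

Q = 0.606 m³/s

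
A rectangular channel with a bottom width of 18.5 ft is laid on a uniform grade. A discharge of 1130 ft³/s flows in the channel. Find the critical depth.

y_c = 4.88 ft

For a rectangular channel, critical depth y_c = (q²/g)^(1/3) where q = Q/b = 1130/18.5 = 61.08 ft²/s.
So y_c = (61.08²/32.2)^(1/3) = 4.88 ft.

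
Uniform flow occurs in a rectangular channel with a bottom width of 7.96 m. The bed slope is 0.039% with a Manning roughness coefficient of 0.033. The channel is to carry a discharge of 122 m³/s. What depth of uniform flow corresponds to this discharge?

y_n = 12.3 m

Manning's equation rearranged: A R^(2/3) = nQ / (1·√S) = 0.033 × 122 / (√0.00039) = 203.9.
At y = 14.7 m: A R^(2/3) = 250.5 — too large.
At y = 9.06 m: A R^(2/3) = 142.1 — too small.
At y = 12.3 m: A R^(2/3) = 204 — matches.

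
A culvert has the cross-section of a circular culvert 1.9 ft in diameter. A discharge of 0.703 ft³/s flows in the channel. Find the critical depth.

y_c = 0.292 ft

At critical depth, Q² T / (g A³) = 1, i.e. A³/T = Q²/g = 0.703²/32.2 = 0.01535.
At y = 0.257 ft: A³/T = 0.009299 — too small.
At y = 0.321 ft: A³/T = 0.02232 — too large.
At y = 0.292 ft: A³/T = 0.01538 — ≈ 0.01535.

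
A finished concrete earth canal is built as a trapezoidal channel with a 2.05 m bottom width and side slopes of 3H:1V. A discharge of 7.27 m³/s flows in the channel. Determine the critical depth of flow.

At critical depth, Q² T / (g A³) = 1, i.e. A³/T = Q²/g = 7.27²/9.81 = 5.388.
Trying y = 0.875 m: A³/T = 9.377 — too large.
Trying y = 0.76 m: A³/T = 5.391 — close enough.

y_c = 0.76 m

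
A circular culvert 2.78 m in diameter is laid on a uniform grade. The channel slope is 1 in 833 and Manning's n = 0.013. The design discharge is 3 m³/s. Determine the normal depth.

Manning's equation rearranged: A R^(2/3) = nQ / (1·√S) = 0.013 × 3 / (√0.0012) = 1.126.
Trying y = 1.16 m: A R^(2/3) = 1.733 — over.
Trying y = 0.654 m: A R^(2/3) = 0.5781 — short.
Trying y = 0.92 m: A R^(2/3) = 1.126 — close enough.

y_n = 0.92 m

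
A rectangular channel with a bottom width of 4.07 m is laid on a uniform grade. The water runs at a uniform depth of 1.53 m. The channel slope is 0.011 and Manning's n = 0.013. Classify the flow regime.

supercritical

Flow area A = b·y = 4.07 × 1.53 = 6.227 m². Wetted perimeter P = b + 2y = 4.07 + 2×1.53 = 7.13 m.
Hydraulic radius R = A/P = 6.227/7.13 = 0.8734 m.
V = (1/n) R^(2/3) √S = (1/0.013) × 0.8734^(2/3) × √0.011 = 7.371 m/s. Hydraulic depth D_h = A/T = 6.227/4.07 = 1.53 m.
Froude number Fr = V/√(g·D_h) = 7.371/√(9.81×1.53) = 1.9, which is greater than 1, so the flow is supercritical.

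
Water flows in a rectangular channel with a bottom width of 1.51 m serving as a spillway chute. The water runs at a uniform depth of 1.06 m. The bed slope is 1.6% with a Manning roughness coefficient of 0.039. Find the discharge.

Q = 3.01 m³/s

Flow area A = b·y = 1.51 × 1.06 = 1.601 m². Wetted perimeter P = b + 2y = 1.51 + 2×1.06 = 3.63 m.
Hydraulic radius R = A/P = 1.601/3.63 = 0.4409 m.
Manning's equation: Q = (1/n) A R^(2/3) S^(1/2) = (1/0.039) × 1.601 × 0.4409^(2/3) × 0.016^(1/2) = 3.01 m³/s.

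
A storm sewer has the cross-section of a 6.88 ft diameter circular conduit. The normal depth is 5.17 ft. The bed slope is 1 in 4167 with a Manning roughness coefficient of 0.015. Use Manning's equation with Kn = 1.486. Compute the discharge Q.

For a circular section of diameter D = 6.88 ft at depth y = 5.17 ft, the central angle is θ = 2 arccos(1 − 2y/D) = 4.196 rad. Then A = (D²/8)(θ − sin θ) = 29.97 ft² and P = Dθ/2 = 14.43 ft.
Hydraulic radius R = A/P = 29.97/14.43 = 2.076 ft.
Manning's equation: Q = (1.486/n) A R^(2/3) S^(1/2) = (1.486/0.015) × 29.97 × 2.076^(2/3) × 0.00024^(1/2) = 74.9 ft³/s.

Q = 74.9 ft³/s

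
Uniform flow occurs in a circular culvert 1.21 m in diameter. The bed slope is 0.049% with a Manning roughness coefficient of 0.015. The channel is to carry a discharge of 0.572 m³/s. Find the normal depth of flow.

Manning's equation rearranged: A R^(2/3) = nQ / (1·√S) = 0.015 × 0.572 / (√0.00049) = 0.3876.
Trying y = 0.85 m: A R^(2/3) = 0.4358 — over.
Trying y = 0.78 m: A R^(2/3) = 0.3873 — close enough.

y_n = 0.78 m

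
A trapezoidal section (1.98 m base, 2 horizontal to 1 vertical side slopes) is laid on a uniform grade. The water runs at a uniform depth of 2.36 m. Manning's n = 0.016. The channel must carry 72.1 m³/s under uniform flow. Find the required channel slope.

S = 0.0039

With bottom width b = 1.98 m and side slope z = 2: A = (b + zy)y = (1.98 + 2×2.36)×2.36 = 15.81 m²; P = b + 2y√(1+z²) = 1.98 + 2×2.36×2.236 = 12.53 m.
Hydraulic radius R = A/P = 15.81/12.53 = 1.262 m.
From Manning's equation, S = [nQ / (1 A R^(2/3))]² = [0.016 × 72.1 / (1 × 15.81 × 1.262^(2/3))]² = 0.0039.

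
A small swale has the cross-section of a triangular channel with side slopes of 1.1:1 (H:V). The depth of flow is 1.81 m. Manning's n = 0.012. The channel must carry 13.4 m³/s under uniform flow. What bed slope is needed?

For a triangular section with side slope z = 1.1: A = zy² = 1.1×1.81² = 3.604 m²; P = 2y√(1+z²) = 2×1.81×1.487 = 5.382 m.
Hydraulic radius R = A/P = 3.604/5.382 = 0.6696 m.
From Manning's equation, S = [nQ / (1 A R^(2/3))]² = [0.012 × 13.4 / (1 × 3.604 × 0.6696^(2/3))]² = 0.0034.

S = 0.0034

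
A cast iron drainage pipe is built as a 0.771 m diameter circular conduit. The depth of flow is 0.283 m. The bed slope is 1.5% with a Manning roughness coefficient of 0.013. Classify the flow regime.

For a circular section of diameter D = 0.771 m at depth y = 0.283 m, the central angle is θ = 2 arccos(1 − 2y/D) = 2.603 rad. Then A = (D²/8)(θ − sin θ) = 0.1554 m² and P = Dθ/2 = 1.004 m.
Hydraulic radius R = A/P = 0.1554/1.004 = 0.1548 m.
V = (1/n) R^(2/3) √S = (1/0.013) × 0.1548^(2/3) × √0.015 = 2.716 m/s. Hydraulic depth D_h = A/T = 0.1554/0.7432 = 0.209 m.
Froude number Fr = V/√(g·D_h) = 2.716/√(9.81×0.209) = 1.9, which is greater than 1, so the flow is supercritical.

supercritical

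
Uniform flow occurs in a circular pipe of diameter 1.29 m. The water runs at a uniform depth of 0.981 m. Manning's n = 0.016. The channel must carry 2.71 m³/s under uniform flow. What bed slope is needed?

S = 0.0058

For a circular section of diameter D = 1.29 m at depth y = 0.981 m, the central angle is θ = 2 arccos(1 − 2y/D) = 4.237 rad. Then A = (D²/8)(θ − sin θ) = 1.066 m² and P = Dθ/2 = 2.733 m.
Hydraulic radius R = A/P = 1.066/2.733 = 0.3902 m.
From Manning's equation, S = [nQ / (1 A R^(2/3))]² = [0.016 × 2.71 / (1 × 1.066 × 0.3902^(2/3))]² = 0.0058.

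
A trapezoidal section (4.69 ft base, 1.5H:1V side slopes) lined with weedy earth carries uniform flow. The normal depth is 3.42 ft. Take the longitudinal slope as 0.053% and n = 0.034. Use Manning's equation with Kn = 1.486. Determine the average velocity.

With bottom width b = 4.69 ft and side slope z = 1.5: A = (b + zy)y = (4.69 + 1.5×3.42)×3.42 = 33.58 ft²; P = b + 2y√(1+z²) = 4.69 + 2×3.42×1.803 = 17.02 ft.
Hydraulic radius R = A/P = 33.58/17.02 = 1.973 ft.
From Manning's equation, V = (1.486/n) R^(2/3) S^(1/2) = (1.486/0.034) × 1.973^(2/3) × 0.00053^(1/2) = 1.58 ft/s.

V = 1.58 ft/s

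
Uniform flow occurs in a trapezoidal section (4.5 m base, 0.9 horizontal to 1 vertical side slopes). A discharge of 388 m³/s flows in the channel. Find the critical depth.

y_c = 6.18 m

At critical depth, Q² T / (g A³) = 1, i.e. A³/T = Q²/g = 388²/9.81 = 15350.
Trying y = 4.35 m: A³/T = 3978 — short.
Trying y = 6.18 m: A³/T = 15390 — close enough.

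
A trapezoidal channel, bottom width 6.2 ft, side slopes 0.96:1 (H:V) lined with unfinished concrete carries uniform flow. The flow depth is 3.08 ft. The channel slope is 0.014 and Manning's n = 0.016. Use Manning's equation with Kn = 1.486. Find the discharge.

Q = 478 ft³/s

With bottom width b = 6.2 ft and side slope z = 0.96: A = (b + zy)y = (6.2 + 0.96×3.08)×3.08 = 28.2 ft²; P = b + 2y√(1+z²) = 6.2 + 2×3.08×1.386 = 14.74 ft.
Hydraulic radius R = A/P = 28.2/14.74 = 1.913 ft.
Manning's equation: Q = (1.486/n) A R^(2/3) S^(1/2) = (1.486/0.016) × 28.2 × 1.913^(2/3) × 0.014^(1/2) = 478 ft³/s.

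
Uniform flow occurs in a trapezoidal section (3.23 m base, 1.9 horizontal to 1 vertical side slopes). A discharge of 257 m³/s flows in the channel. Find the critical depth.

At critical depth, Q² T / (g A³) = 1, i.e. A³/T = Q²/g = 257²/9.81 = 6733.
Trying y = 4.88 m: A³/T = 10430 — too large.
Trying y = 3.83 m: A³/T = 3664 — too small.
Trying y = 4.41 m: A³/T = 6713 — ≈ 6733.

y_c = 4.41 m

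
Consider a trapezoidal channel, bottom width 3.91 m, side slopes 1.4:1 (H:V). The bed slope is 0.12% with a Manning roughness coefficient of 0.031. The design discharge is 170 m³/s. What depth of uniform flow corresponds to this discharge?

y_n = 5.97 m

Manning's equation rearranged: A R^(2/3) = nQ / (1·√S) = 0.031 × 170 / (√0.0012) = 152.1.
At y = 4.71 m: A R^(2/3) = 90.14 — low.
At y = 5.97 m: A R^(2/3) = 152.2 — matches.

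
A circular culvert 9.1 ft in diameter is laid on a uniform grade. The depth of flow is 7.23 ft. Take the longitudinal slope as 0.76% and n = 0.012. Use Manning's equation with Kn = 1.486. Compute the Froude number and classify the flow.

For a circular section of diameter D = 9.1 ft at depth y = 7.23 ft, the central angle is θ = 2 arccos(1 − 2y/D) = 4.401 rad. Then A = (D²/8)(θ − sin θ) = 55.41 ft² and P = Dθ/2 = 20.03 ft.
Hydraulic radius R = A/P = 55.41/20.03 = 2.767 ft.
V = (1.486/n) R^(2/3) √S = (1.486/0.012) × 2.767^(2/3) × √0.0076 = 21.28 ft/s. Hydraulic depth D_h = A/T = 55.41/7.354 = 7.535 ft.
Froude number Fr = V/√(g·D_h) = 21.28/√(32.2×7.535) = 1.37, which is greater than 1, so the flow is supercritical.

supercritical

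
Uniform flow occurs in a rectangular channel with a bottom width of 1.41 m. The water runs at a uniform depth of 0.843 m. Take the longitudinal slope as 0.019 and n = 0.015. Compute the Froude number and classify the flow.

supercritical

Flow area A = b·y = 1.41 × 0.843 = 1.189 m². Wetted perimeter P = b + 2y = 1.41 + 2×0.843 = 3.096 m.
Hydraulic radius R = A/P = 1.189/3.096 = 0.3839 m.
V = (1/n) R^(2/3) √S = (1/0.015) × 0.3839^(2/3) × √0.019 = 4.854 m/s. Hydraulic depth D_h = A/T = 1.189/1.41 = 0.843 m.
Froude number Fr = V/√(g·D_h) = 4.854/√(9.81×0.843) = 1.69, which is greater than 1, so the flow is supercritical.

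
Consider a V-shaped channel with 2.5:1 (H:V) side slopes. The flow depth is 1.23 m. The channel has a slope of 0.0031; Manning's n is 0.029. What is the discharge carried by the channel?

Q = 5 m³/s

For a triangular section with side slope z = 2.5: A = zy² = 2.5×1.23² = 3.782 m²; P = 2y√(1+z²) = 2×1.23×2.693 = 6.624 m.
Hydraulic radius R = A/P = 3.782/6.624 = 0.571 m.
Manning's equation: Q = (1/n) A R^(2/3) S^(1/2) = (1/0.029) × 3.782 × 0.571^(2/3) × 0.0031^(1/2) = 5 m³/s.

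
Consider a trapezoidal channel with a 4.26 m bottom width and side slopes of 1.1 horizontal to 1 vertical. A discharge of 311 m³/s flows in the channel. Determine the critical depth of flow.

At critical depth, Q² T / (g A³) = 1, i.e. A³/T = Q²/g = 311²/9.81 = 9859.
Try y = 5.83 m: A³/T = 14100 — over.
Try y = 3.93 m: A³/T = 2974 — short.
Try y = 5.33 m: A³/T = 9826 — close enough.

y_c = 5.33 m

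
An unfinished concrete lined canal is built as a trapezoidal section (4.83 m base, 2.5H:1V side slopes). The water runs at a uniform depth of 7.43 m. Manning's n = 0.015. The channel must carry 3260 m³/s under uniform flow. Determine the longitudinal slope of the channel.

S = 0.013

With bottom width b = 4.83 m and side slope z = 2.5: A = (b + zy)y = (4.83 + 2.5×7.43)×7.43 = 173.9 m²; P = b + 2y√(1+z²) = 4.83 + 2×7.43×2.693 = 44.84 m.
Hydraulic radius R = A/P = 173.9/44.84 = 3.878 m.
From Manning's equation, S = [nQ / (1 A R^(2/3))]² = [0.015 × 3260 / (1 × 173.9 × 3.878^(2/3))]² = 0.013.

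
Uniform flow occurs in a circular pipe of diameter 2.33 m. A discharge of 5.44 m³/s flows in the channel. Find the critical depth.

At critical depth, Q² T / (g A³) = 1, i.e. A³/T = Q²/g = 5.44²/9.81 = 3.017.
Try y = 0.849 m: A³/T = 1.236 — too small.
Try y = 1.26 m: A³/T = 5.61 — too large.
Try y = 1.07 m: A³/T = 3.004 — matches.

y_c = 1.07 m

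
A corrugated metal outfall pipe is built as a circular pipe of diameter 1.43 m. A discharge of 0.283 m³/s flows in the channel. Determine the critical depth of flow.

At critical depth, Q² T / (g A³) = 1, i.e. A³/T = Q²/g = 0.283²/9.81 = 0.008164.
At y = 0.296 m: A³/T = 0.01196 — high.
At y = 0.238 m: A³/T = 0.005082 — low.
At y = 0.269 m: A³/T = 0.00822 — ≈ 0.008164.

y_c = 0.269 m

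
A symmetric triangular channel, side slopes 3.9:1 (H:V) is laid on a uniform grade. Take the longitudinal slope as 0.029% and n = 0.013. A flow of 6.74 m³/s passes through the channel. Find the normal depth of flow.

y_n = 1.33 m

Manning's equation rearranged: A R^(2/3) = nQ / (1·√S) = 0.013 × 6.74 / (√0.00029) = 5.145.
Try y = 0.974 m: A R^(2/3) = 2.242 — short.
Try y = 1.53 m: A R^(2/3) = 7.476 — over.
Try y = 1.33 m: A R^(2/3) = 5.146 — close enough.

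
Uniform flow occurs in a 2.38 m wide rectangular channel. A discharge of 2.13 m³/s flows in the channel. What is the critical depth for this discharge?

For a rectangular channel, critical depth y_c = (q²/g)^(1/3) where q = Q/b = 2.13/2.38 = 0.895 m²/s.
So y_c = (0.895²/9.81)^(1/3) = 0.434 m.

y_c = 0.434 m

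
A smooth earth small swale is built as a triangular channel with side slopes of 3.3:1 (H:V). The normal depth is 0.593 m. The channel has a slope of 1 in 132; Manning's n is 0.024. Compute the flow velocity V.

For a triangular section with side slope z = 3.3: A = zy² = 3.3×0.593² = 1.16 m²; P = 2y√(1+z²) = 2×0.593×3.448 = 4.09 m.
Hydraulic radius R = A/P = 1.16/4.09 = 0.2838 m.
From Manning's equation, V = (1/n) R^(2/3) S^(1/2) = (1/0.024) × 0.2838^(2/3) × 0.007576^(1/2) = 1.57 m/s.

V = 1.57 m/s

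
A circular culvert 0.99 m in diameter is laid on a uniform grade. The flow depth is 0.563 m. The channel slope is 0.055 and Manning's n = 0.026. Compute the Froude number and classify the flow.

For a circular section of diameter D = 0.99 m at depth y = 0.563 m, the central angle is θ = 2 arccos(1 − 2y/D) = 3.417 rad. Then A = (D²/8)(θ − sin θ) = 0.452 m² and P = Dθ/2 = 1.692 m.
Hydraulic radius R = A/P = 0.452/1.692 = 0.2672 m.
V = (1/n) R^(2/3) √S = (1/0.026) × 0.2672^(2/3) × √0.055 = 3.742 m/s. Hydraulic depth D_h = A/T = 0.452/0.9806 = 0.4609 m.
Froude number Fr = V/√(g·D_h) = 3.742/√(9.81×0.4609) = 1.76, which is greater than 1, so the flow is supercritical.

supercritical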